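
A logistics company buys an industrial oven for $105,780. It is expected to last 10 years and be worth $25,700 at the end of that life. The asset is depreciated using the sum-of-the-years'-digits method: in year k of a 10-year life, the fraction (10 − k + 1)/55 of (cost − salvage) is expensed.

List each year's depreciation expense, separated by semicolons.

Depreciable base = $105,780 − $25,700 = $80,080.
Sum of the years' digits = 10+9+8+7+6+5+4+3+2+1 = 55.
Year 1: $80,080 × 10/55 = $14,560. Book value $91,220.
Year 2: $80,080 × 9/55 = $13,104. Book value $78,116.
Year 3: $80,080 × 8/55 = $11,648. Book value $66,468.
Year 4: $80,080 × 7/55 = $10,192. Book value $56,276.
Year 5: $80,080 × 6/55 = $8,736. Book value $47,540.
Year 6: $80,080 × 5/55 = $7,280. Book value $40,260.
Year 7: $80,080 × 4/55 = $5,824. Book value $34,436.
Year 8: $80,080 × 3/55 = $4,368. Book value $30,068.
Year 9: $80,080 × 2/55 = $2,912. Book value $27,156.
Year 10: $80,080 × 1/55 = $1,456. Book value $25,700.

$14,560; $13,104; $11,648; $10,192; $8,736; $7,280; $5,824; $4,368; $2,912; $1,456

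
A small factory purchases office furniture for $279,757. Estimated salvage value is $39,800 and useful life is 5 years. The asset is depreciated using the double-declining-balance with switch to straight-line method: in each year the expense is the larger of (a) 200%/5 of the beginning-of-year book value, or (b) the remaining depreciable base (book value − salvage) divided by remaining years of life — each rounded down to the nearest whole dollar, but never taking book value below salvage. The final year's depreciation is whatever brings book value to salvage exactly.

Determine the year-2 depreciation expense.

Depreciable base = $279,757 − $39,800 = $239,957.
Year 1: DB = ⌊$279,757 × 200%/5⌋ = $111,902; SL = ⌊$239,957/5⌋ = $47,991 → take DB $111,902. Book value $167,855.
Year 2: DB = ⌊$167,855 × 200%/5⌋ = $67,142; SL = ⌊$128,055/4⌋ = $32,013 → take DB $67,142. Book value $100,713.

$67,142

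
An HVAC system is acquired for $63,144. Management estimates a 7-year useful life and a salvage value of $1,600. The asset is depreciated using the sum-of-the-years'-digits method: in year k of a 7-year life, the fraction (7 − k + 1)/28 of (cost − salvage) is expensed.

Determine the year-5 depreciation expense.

$6,594

Depreciable base = $63,144 − $1,600 = $61,544.
Sum of the years' digits = 7+6+5+4+3+2+1 = 28.
Year 1: $61,544 × 7/28 = $15,386. Book value $47,758.
Year 2: $61,544 × 6/28 = $13,188. Book value $34,570.
Year 3: $61,544 × 5/28 = $10,990. Book value $23,580.
Year 4: $61,544 × 4/28 = $8,792. Book value $14,788.
Year 5: $61,544 × 3/28 = $6,594. Book value $8,194.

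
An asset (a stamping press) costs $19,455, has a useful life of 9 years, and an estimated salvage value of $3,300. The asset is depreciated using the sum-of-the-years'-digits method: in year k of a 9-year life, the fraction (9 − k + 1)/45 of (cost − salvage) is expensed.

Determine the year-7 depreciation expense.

Depreciable base = $19,455 − $3,300 = $16,155.
Sum of the years' digits = 9+8+7+6+5+4+3+2+1 = 45.
Year 1: $16,155 × 9/45 = $3,231. Book value $16,224.
Year 2: $16,155 × 8/45 = $2,872. Book value $13,352.
Year 3: $16,155 × 7/45 = $2,513. Book value $10,839.
Year 4: $16,155 × 6/45 = $2,154. Book value $8,685.
Year 5: $16,155 × 5/45 = $1,795. Book value $6,890.
Year 6: $16,155 × 4/45 = $1,436. Book value $5,454.
Year 7: $16,155 × 3/45 = $1,077. Book value $4,377.

$1,077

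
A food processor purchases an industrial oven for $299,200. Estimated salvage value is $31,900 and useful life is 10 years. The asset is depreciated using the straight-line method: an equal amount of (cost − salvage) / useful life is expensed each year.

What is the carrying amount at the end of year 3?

$219,010

Depreciable base = $299,200 − $31,900 = $267,300.
Annual expense = $267,300 / 10 = $26,730.
End of year 1: book value $272,470.
End of year 2: book value $245,740.
End of year 3: book value $219,010.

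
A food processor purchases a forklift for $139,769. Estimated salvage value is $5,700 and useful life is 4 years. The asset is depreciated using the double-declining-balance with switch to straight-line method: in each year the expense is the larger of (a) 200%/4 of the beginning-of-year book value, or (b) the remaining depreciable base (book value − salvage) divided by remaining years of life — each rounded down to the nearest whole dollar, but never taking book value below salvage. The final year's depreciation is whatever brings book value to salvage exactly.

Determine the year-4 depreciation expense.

$11,772

Depreciable base = $139,769 − $5,700 = $134,069.
Year 1: DB = ⌊$139,769 × 200%/4⌋ = $69,884; SL = ⌊$134,069/4⌋ = $33,517 → take DB $69,884. Book value $69,885.
Year 2: DB = ⌊$69,885 × 200%/4⌋ = $34,942; SL = ⌊$64,185/3⌋ = $21,395 → take DB $34,942. Book value $34,943.
Year 3: DB = ⌊$34,943 × 200%/4⌋ = $17,471; SL = ⌊$29,243/2⌋ = $14,621 → take DB $17,471. Book value $17,472.
Year 4 (final): $17,472 − $5,700 = $11,772. Book value $5,700.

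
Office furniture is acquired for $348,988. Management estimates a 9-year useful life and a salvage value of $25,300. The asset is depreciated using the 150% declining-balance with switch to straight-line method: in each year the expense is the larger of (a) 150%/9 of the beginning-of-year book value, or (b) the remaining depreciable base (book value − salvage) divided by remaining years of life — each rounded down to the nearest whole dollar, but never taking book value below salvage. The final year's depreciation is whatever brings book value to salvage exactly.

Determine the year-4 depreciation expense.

$33,660

Depreciable base = $348,988 − $25,300 = $323,688.
Year 1: DB = ⌊$348,988 × 150%/9⌋ = $58,164; SL = ⌊$323,688/9⌋ = $35,965 → take DB $58,164. Book value $290,824.
Year 2: DB = ⌊$290,824 × 150%/9⌋ = $48,470; SL = ⌊$265,524/8⌋ = $33,190 → take DB $48,470. Book value $242,354.
Year 3: DB = ⌊$242,354 × 150%/9⌋ = $40,392; SL = ⌊$217,054/7⌋ = $31,007 → take DB $40,392. Book value $201,962.
Year 4: DB = ⌊$201,962 × 150%/9⌋ = $33,660; SL = ⌊$176,662/6⌋ = $29,443 → take DB $33,660. Book value $168,302.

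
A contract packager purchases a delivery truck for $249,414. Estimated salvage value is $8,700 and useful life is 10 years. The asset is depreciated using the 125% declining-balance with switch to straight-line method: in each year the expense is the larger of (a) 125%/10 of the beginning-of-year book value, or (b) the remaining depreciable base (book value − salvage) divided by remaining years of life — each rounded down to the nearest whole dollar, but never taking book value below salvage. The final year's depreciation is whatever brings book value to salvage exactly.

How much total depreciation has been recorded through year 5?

Depreciable base = $249,414 − $8,700 = $240,714.
Year 1: DB = ⌊$249,414 × 125%/10⌋ = $31,176; SL = ⌊$240,714/10⌋ = $24,071 → take DB $31,176. Book value $218,238.
Year 2: DB = ⌊$218,238 × 125%/10⌋ = $27,279; SL = ⌊$209,538/9⌋ = $23,282 → take DB $27,279. Book value $190,959.
Year 3: DB = ⌊$190,959 × 125%/10⌋ = $23,869; SL = ⌊$182,259/8⌋ = $22,782 → take DB $23,869. Book value $167,090.
Year 4: DB = ⌊$167,090 × 125%/10⌋ = $20,886; SL = ⌊$158,390/7⌋ = $22,627 → take SL $22,627. Book value $144,463.
Year 5: DB = ⌊$144,463 × 125%/10⌋ = $18,057; SL = ⌊$135,763/6⌋ = $22,627 → take SL $22,627. Book value $121,836.
Accumulated through year 5 = $249,414 − $121,836 = $127,578.

$127,578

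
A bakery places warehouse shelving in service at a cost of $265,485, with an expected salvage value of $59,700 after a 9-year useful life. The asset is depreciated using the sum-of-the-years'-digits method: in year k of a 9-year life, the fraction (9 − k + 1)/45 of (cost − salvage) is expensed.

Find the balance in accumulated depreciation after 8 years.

Depreciable base = $265,485 − $59,700 = $205,785.
Sum of the years' digits = 9+8+7+6+5+4+3+2+1 = 45.
Year 1: $205,785 × 9/45 = $41,157. Book value $224,328.
Year 2: $205,785 × 8/45 = $36,584. Book value $187,744.
Year 3: $205,785 × 7/45 = $32,011. Book value $155,733.
Year 4: $205,785 × 6/45 = $27,438. Book value $128,295.
Year 5: $205,785 × 5/45 = $22,865. Book value $105,430.
Year 6: $205,785 × 4/45 = $18,292. Book value $87,138.
Year 7: $205,785 × 3/45 = $13,719. Book value $73,419.
Year 8: $205,785 × 2/45 = $9,146. Book value $64,273.
Accumulated through year 8 = $265,485 − $64,273 = $201,212.

$201,212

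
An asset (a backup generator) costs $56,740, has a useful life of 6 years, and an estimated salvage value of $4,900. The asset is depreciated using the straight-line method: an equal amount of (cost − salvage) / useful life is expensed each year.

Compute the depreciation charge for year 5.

$8,640

Depreciable base = $56,740 − $4,900 = $51,840.
Annual expense = $51,840 / 6 = $8,640.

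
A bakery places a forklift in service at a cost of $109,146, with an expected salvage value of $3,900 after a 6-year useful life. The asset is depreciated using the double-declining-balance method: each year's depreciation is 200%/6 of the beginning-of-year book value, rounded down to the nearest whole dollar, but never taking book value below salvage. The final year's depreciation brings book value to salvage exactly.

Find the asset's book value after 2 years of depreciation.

Depreciable base = $109,146 − $3,900 = $105,246.
Year 1: ⌊$109,146 × 200%/6⌋ = $36,382. Book value $72,764.
Year 2: ⌊$72,764 × 200%/6⌋ = $24,254. Book value $48,510.

$48,510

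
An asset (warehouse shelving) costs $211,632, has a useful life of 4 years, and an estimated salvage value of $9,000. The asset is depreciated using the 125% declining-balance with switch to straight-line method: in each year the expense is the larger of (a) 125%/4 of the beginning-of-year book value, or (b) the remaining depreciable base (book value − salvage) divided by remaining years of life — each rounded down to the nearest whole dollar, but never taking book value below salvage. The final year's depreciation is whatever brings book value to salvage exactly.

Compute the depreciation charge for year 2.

$45,499

Depreciable base = $211,632 − $9,000 = $202,632.
Year 1: DB = ⌊$211,632 × 125%/4⌋ = $66,135; SL = ⌊$202,632/4⌋ = $50,658 → take DB $66,135. Book value $145,497.
Year 2: DB = ⌊$145,497 × 125%/4⌋ = $45,467; SL = ⌊$136,497/3⌋ = $45,499 → take SL $45,499. Book value $99,998.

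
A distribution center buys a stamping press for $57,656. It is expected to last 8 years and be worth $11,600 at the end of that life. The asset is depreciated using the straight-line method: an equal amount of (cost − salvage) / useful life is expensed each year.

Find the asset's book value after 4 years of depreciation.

Depreciable base = $57,656 − $11,600 = $46,056.
Annual expense = $46,056 / 8 = $5,757.
End of year 1: book value $51,899.
End of year 2: book value $46,142.
End of year 3: book value $40,385.
End of year 4: book value $34,628.

$34,628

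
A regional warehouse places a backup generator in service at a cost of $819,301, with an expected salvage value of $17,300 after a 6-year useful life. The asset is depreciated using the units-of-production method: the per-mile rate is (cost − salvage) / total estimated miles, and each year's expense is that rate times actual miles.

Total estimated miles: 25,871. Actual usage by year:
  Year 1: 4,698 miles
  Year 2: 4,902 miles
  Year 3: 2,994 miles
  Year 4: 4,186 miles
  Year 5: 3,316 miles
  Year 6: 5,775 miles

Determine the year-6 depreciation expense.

$179,025

Depreciable base = $819,301 − $17,300 = $802,001.
Rate = $802,001 / 25,871 miles = $31 per mile.
Year 1: 4,698 × $31 = $145,638. Book value $673,663.
Year 2: 4,902 × $31 = $151,962. Book value $521,701.
Year 3: 2,994 × $31 = $92,814. Book value $428,887.
Year 4: 4,186 × $31 = $129,766. Book value $299,121.
Year 5: 3,316 × $31 = $102,796. Book value $196,325.
Year 6: 5,775 × $31 = $179,025. Book value $17,300.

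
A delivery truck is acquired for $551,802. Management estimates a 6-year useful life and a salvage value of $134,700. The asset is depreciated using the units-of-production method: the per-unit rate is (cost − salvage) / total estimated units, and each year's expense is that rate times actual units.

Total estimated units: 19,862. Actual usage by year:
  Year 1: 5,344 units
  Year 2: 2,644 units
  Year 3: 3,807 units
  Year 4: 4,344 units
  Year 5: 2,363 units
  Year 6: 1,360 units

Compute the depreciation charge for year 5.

Depreciable base = $551,802 − $134,700 = $417,102.
Rate = $417,102 / 19,862 units = $21 per unit.
Year 1: 5,344 × $21 = $112,224. Book value $439,578.
Year 2: 2,644 × $21 = $55,524. Book value $384,054.
Year 3: 3,807 × $21 = $79,947. Book value $304,107.
Year 4: 4,344 × $21 = $91,224. Book value $212,883.
Year 5: 2,363 × $21 = $49,623. Book value $163,260.

$49,623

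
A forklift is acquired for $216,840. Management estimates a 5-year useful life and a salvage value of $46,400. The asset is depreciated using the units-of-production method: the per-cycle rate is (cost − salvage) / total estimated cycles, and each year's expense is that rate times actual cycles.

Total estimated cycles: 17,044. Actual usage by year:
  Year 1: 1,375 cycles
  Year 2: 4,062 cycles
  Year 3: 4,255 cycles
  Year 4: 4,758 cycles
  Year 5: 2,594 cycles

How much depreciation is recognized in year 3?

Depreciable base = $216,840 − $46,400 = $170,440.
Rate = $170,440 / 17,044 cycles = $10 per cycle.
Year 1: 1,375 × $10 = $13,750. Book value $203,090.
Year 2: 4,062 × $10 = $40,620. Book value $162,470.
Year 3: 4,255 × $10 = $42,550. Book value $119,920.

$42,550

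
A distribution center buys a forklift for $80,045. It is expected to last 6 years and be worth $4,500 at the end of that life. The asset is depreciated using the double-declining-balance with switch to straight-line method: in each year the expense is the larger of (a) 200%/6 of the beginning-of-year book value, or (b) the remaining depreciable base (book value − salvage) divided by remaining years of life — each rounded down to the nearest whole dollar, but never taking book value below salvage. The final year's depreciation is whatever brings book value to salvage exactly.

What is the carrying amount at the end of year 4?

$15,812

Depreciable base = $80,045 − $4,500 = $75,545.
Year 1: DB = ⌊$80,045 × 200%/6⌋ = $26,681; SL = ⌊$75,545/6⌋ = $12,590 → take DB $26,681. Book value $53,364.
Year 2: DB = ⌊$53,364 × 200%/6⌋ = $17,788; SL = ⌊$48,864/5⌋ = $9,772 → take DB $17,788. Book value $35,576.
Year 3: DB = ⌊$35,576 × 200%/6⌋ = $11,858; SL = ⌊$31,076/4⌋ = $7,769 → take DB $11,858. Book value $23,718.
Year 4: DB = ⌊$23,718 × 200%/6⌋ = $7,906; SL = ⌊$19,218/3⌋ = $6,406 → take DB $7,906. Book value $15,812.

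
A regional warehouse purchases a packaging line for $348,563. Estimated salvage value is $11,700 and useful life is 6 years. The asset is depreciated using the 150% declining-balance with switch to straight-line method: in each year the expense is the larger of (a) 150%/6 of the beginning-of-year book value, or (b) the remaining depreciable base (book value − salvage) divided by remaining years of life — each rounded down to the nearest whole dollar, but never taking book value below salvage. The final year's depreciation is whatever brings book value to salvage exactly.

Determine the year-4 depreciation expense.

$45,117

Depreciable base = $348,563 − $11,700 = $336,863.
Year 1: DB = ⌊$348,563 × 150%/6⌋ = $87,140; SL = ⌊$336,863/6⌋ = $56,143 → take DB $87,140. Book value $261,423.
Year 2: DB = ⌊$261,423 × 150%/6⌋ = $65,355; SL = ⌊$249,723/5⌋ = $49,944 → take DB $65,355. Book value $196,068.
Year 3: DB = ⌊$196,068 × 150%/6⌋ = $49,017; SL = ⌊$184,368/4⌋ = $46,092 → take DB $49,017. Book value $147,051.
Year 4: DB = ⌊$147,051 × 150%/6⌋ = $36,762; SL = ⌊$135,351/3⌋ = $45,117 → take SL $45,117. Book value $101,934.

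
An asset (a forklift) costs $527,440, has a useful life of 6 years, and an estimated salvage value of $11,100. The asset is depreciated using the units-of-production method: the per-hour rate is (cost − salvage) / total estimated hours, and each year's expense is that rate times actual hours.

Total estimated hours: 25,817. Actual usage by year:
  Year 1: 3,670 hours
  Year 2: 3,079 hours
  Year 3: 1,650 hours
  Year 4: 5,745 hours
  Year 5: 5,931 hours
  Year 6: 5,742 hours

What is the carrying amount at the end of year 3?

Depreciable base = $527,440 − $11,100 = $516,340.
Rate = $516,340 / 25,817 hours = $20 per hour.
Year 1: 3,670 × $20 = $73,400. Book value $454,040.
Year 2: 3,079 × $20 = $61,580. Book value $392,460.
Year 3: 1,650 × $20 = $33,000. Book value $359,460.

$359,460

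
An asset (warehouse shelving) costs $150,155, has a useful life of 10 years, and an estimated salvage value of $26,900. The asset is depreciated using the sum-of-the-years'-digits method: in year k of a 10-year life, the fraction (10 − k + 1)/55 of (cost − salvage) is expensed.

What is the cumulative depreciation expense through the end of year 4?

$76,194

Depreciable base = $150,155 − $26,900 = $123,255.
Sum of the years' digits = 10+9+8+7+6+5+4+3+2+1 = 55.
Year 1: $123,255 × 10/55 = $22,410. Book value $127,745.
Year 2: $123,255 × 9/55 = $20,169. Book value $107,576.
Year 3: $123,255 × 8/55 = $17,928. Book value $89,648.
Year 4: $123,255 × 7/55 = $15,687. Book value $73,961.
Accumulated through year 4 = $150,155 − $73,961 = $76,194.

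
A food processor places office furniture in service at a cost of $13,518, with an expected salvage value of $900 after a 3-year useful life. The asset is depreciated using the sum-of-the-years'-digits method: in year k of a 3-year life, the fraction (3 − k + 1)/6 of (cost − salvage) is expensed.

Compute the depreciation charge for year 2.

$4,206

Depreciable base = $13,518 − $900 = $12,618.
Sum of the years' digits = 3+2+1 = 6.
Year 1: $12,618 × 3/6 = $6,309. Book value $7,209.
Year 2: $12,618 × 2/6 = $4,206. Book value $3,003.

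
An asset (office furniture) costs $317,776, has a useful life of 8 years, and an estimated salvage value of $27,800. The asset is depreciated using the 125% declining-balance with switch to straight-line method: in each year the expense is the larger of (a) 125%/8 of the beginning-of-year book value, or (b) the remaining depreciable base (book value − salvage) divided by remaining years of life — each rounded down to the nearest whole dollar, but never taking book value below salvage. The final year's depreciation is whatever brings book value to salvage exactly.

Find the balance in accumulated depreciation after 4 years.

Depreciable base = $317,776 − $27,800 = $289,976.
Year 1: DB = ⌊$317,776 × 125%/8⌋ = $49,652; SL = ⌊$289,976/8⌋ = $36,247 → take DB $49,652. Book value $268,124.
Year 2: DB = ⌊$268,124 × 125%/8⌋ = $41,894; SL = ⌊$240,324/7⌋ = $34,332 → take DB $41,894. Book value $226,230.
Year 3: DB = ⌊$226,230 × 125%/8⌋ = $35,348; SL = ⌊$198,430/6⌋ = $33,071 → take DB $35,348. Book value $190,882.
Year 4: DB = ⌊$190,882 × 125%/8⌋ = $29,825; SL = ⌊$163,082/5⌋ = $32,616 → take SL $32,616. Book value $158,266.
Accumulated through year 4 = $317,776 − $158,266 = $159,510.

$159,510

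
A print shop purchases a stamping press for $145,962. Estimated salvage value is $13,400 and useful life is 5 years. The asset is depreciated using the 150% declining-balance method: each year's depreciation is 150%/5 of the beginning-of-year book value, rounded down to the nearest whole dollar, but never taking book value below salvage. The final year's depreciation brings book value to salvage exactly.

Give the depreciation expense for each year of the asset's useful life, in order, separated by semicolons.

Depreciable base = $145,962 − $13,400 = $132,562.
Year 1: ⌊$145,962 × 150%/5⌋ = $43,788. Book value $102,174.
Year 2: ⌊$102,174 × 150%/5⌋ = $30,652. Book value $71,522.
Year 3: ⌊$71,522 × 150%/5⌋ = $21,456. Book value $50,066.
Year 4: ⌊$50,066 × 150%/5⌋ = $15,019. Book value $35,047.
Year 5 (final): $35,047 − $13,400 = $21,647. Book value $13,400.

$43,788; $30,652; $21,456; $15,019; $21,647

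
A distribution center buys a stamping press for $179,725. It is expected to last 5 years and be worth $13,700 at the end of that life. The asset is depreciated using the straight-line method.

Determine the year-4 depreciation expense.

$33,205

Depreciable base = $179,725 − $13,700 = $166,025.
Annual expense = $166,025 / 5 = $33,205.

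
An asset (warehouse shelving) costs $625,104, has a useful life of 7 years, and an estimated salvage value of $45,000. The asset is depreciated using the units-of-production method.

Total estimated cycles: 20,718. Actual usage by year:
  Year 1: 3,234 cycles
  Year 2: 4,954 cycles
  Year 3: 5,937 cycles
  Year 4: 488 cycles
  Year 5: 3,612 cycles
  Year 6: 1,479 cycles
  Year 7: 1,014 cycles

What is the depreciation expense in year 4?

Depreciable base = $625,104 − $45,000 = $580,104.
Rate = $580,104 / 20,718 cycles = $28 per cycle.
Year 1: 3,234 × $28 = $90,552. Book value $534,552.
Year 2: 4,954 × $28 = $138,712. Book value $395,840.
Year 3: 5,937 × $28 = $166,236. Book value $229,604.
Year 4: 488 × $28 = $13,664. Book value $215,940.

$13,664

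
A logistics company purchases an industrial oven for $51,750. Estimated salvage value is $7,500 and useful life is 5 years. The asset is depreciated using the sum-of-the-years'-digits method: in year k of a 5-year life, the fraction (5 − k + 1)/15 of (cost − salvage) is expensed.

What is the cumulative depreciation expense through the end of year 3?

Depreciable base = $51,750 − $7,500 = $44,250.
Sum of the years' digits = 5+4+3+2+1 = 15.
Year 1: $44,250 × 5/15 = $14,750. Book value $37,000.
Year 2: $44,250 × 4/15 = $11,800. Book value $25,200.
Year 3: $44,250 × 3/15 = $8,850. Book value $16,350.
Accumulated through year 3 = $51,750 − $16,350 = $35,400.

$35,400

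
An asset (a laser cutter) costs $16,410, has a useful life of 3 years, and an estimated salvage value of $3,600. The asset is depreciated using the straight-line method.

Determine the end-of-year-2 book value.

Depreciable base = $16,410 − $3,600 = $12,810.
Annual expense = $12,810 / 3 = $4,270.
End of year 1: book value $12,140.
End of year 2: book value $7,870.

$7,870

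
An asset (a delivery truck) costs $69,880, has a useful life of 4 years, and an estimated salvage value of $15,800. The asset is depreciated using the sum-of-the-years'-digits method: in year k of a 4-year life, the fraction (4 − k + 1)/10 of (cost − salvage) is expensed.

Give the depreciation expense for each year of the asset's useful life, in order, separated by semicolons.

$21,632; $16,224; $10,816; $5,408

Depreciable base = $69,880 − $15,800 = $54,080.
Sum of the years' digits = 4+3+2+1 = 10.
Year 1: $54,080 × 4/10 = $21,632. Book value $48,248.
Year 2: $54,080 × 3/10 = $16,224. Book value $32,024.
Year 3: $54,080 × 2/10 = $10,816. Book value $21,208.
Year 4: $54,080 × 1/10 = $5,408. Book value $15,800.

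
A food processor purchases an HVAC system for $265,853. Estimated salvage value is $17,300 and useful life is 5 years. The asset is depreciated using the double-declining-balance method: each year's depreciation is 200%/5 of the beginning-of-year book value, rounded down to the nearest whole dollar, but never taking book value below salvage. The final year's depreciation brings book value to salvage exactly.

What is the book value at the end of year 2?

Depreciable base = $265,853 − $17,300 = $248,553.
Year 1: ⌊$265,853 × 200%/5⌋ = $106,341. Book value $159,512.
Year 2: ⌊$159,512 × 200%/5⌋ = $63,804. Book value $95,708.

$95,708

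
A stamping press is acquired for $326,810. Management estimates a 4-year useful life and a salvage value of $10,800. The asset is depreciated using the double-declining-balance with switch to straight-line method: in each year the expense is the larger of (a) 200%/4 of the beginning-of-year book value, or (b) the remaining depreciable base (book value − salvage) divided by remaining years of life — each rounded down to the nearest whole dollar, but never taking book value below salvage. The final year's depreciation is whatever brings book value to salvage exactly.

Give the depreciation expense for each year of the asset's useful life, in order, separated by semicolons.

$163,405; $81,702; $40,851; $30,052

Depreciable base = $326,810 − $10,800 = $316,010.
Year 1: DB = ⌊$326,810 × 200%/4⌋ = $163,405; SL = ⌊$316,010/4⌋ = $79,002 → take DB $163,405. Book value $163,405.
Year 2: DB = ⌊$163,405 × 200%/4⌋ = $81,702; SL = ⌊$152,605/3⌋ = $50,868 → take DB $81,702. Book value $81,703.
Year 3: DB = ⌊$81,703 × 200%/4⌋ = $40,851; SL = ⌊$70,903/2⌋ = $35,451 → take DB $40,851. Book value $40,852.
Year 4 (final): $40,852 − $10,800 = $30,052. Book value $10,800.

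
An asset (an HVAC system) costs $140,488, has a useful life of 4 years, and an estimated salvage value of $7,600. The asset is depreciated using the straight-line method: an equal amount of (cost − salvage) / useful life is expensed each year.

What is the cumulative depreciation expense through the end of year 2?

Depreciable base = $140,488 − $7,600 = $132,888.
Annual expense = $132,888 / 4 = $33,222.
End of year 1: book value $107,266.
End of year 2: book value $74,044.
Accumulated through year 2 = $140,488 − $74,044 = $66,444.

$66,444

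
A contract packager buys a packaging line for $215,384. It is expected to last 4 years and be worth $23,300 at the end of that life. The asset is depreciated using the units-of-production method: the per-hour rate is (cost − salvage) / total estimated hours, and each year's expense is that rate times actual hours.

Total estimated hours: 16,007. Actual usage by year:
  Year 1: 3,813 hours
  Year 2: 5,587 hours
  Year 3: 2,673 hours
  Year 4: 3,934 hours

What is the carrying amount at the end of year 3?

Depreciable base = $215,384 − $23,300 = $192,084.
Rate = $192,084 / 16,007 hours = $12 per hour.
Year 1: 3,813 × $12 = $45,756. Book value $169,628.
Year 2: 5,587 × $12 = $67,044. Book value $102,584.
Year 3: 2,673 × $12 = $32,076. Book value $70,508.

$70,508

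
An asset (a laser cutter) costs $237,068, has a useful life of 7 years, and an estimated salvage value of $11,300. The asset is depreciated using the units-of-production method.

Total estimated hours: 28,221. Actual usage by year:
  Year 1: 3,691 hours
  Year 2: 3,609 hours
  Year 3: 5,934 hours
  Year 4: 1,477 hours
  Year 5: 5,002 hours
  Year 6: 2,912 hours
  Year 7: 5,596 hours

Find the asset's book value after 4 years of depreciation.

$119,380

Depreciable base = $237,068 − $11,300 = $225,768.
Rate = $225,768 / 28,221 hours = $8 per hour.
Year 1: 3,691 × $8 = $29,528. Book value $207,540.
Year 2: 3,609 × $8 = $28,872. Book value $178,668.
Year 3: 5,934 × $8 = $47,472. Book value $131,196.
Year 4: 1,477 × $8 = $11,816. Book value $119,380.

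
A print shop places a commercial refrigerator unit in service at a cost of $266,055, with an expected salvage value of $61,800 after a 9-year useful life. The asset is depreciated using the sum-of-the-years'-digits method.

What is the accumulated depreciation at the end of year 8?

Depreciable base = $266,055 − $61,800 = $204,255.
Sum of the years' digits = 9+8+7+6+5+4+3+2+1 = 45.
Year 1: $204,255 × 9/45 = $40,851. Book value $225,204.
Year 2: $204,255 × 8/45 = $36,312. Book value $188,892.
Year 3: $204,255 × 7/45 = $31,773. Book value $157,119.
Year 4: $204,255 × 6/45 = $27,234. Book value $129,885.
Year 5: $204,255 × 5/45 = $22,695. Book value $107,190.
Year 6: $204,255 × 4/45 = $18,156. Book value $89,034.
Year 7: $204,255 × 3/45 = $13,617. Book value $75,417.
Year 8: $204,255 × 2/45 = $9,078. Book value $66,339.
Accumulated through year 8 = $266,055 − $66,339 = $199,716.

$199,716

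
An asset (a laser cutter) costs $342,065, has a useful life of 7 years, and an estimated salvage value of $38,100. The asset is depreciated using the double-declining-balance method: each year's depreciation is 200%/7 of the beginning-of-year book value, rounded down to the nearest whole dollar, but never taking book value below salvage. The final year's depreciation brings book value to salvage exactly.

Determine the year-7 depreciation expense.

Depreciable base = $342,065 − $38,100 = $303,965.
Year 1: ⌊$342,065 × 200%/7⌋ = $97,732. Book value $244,333.
Year 2: ⌊$244,333 × 200%/7⌋ = $69,809. Book value $174,524.
Year 3: ⌊$174,524 × 200%/7⌋ = $49,864. Book value $124,660.
Year 4: ⌊$124,660 × 200%/7⌋ = $35,617. Book value $89,043.
Year 5: ⌊$89,043 × 200%/7⌋ = $25,440. Book value $63,603.
Year 6: ⌊$63,603 × 200%/7⌋ = $18,172. Book value $45,431.
Year 7 (final): $45,431 − $38,100 = $7,331. Book value $38,100.

$7,331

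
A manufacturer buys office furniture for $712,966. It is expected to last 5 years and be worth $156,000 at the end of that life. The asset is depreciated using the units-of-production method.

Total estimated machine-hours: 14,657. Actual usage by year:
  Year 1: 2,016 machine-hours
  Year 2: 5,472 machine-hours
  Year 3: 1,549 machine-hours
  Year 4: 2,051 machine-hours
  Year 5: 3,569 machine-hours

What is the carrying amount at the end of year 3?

Depreciable base = $712,966 − $156,000 = $556,966.
Rate = $556,966 / 14,657 machine-hours = $38 per machine-hour.
Year 1: 2,016 × $38 = $76,608. Book value $636,358.
Year 2: 5,472 × $38 = $207,936. Book value $428,422.
Year 3: 1,549 × $38 = $58,862. Book value $369,560.

$369,560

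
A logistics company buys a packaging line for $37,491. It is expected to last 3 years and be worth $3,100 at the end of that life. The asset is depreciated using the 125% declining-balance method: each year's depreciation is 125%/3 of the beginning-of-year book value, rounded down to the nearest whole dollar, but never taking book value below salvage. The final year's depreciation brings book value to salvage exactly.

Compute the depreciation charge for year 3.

Depreciable base = $37,491 − $3,100 = $34,391.
Year 1: ⌊$37,491 × 125%/3⌋ = $15,621. Book value $21,870.
Year 2: ⌊$21,870 × 125%/3⌋ = $9,112. Book value $12,758.
Year 3 (final): $12,758 − $3,100 = $9,658. Book value $3,100.

$9,658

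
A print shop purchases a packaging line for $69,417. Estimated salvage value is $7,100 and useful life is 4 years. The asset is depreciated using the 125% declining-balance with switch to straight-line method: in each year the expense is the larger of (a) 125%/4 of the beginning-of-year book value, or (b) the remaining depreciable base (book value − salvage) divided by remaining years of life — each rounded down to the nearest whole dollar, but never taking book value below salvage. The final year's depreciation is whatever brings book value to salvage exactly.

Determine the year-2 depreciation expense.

Depreciable base = $69,417 − $7,100 = $62,317.
Year 1: DB = ⌊$69,417 × 125%/4⌋ = $21,692; SL = ⌊$62,317/4⌋ = $15,579 → take DB $21,692. Book value $47,725.
Year 2: DB = ⌊$47,725 × 125%/4⌋ = $14,914; SL = ⌊$40,625/3⌋ = $13,541 → take DB $14,914. Book value $32,811.

$14,914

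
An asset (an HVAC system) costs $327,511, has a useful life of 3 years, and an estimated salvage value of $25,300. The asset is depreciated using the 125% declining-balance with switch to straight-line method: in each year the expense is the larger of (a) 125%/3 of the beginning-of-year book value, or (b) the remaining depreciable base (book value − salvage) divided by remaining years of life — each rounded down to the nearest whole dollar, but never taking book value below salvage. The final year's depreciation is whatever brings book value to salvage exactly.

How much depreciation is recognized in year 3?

$82,875

Depreciable base = $327,511 − $25,300 = $302,211.
Year 1: DB = ⌊$327,511 × 125%/3⌋ = $136,462; SL = ⌊$302,211/3⌋ = $100,737 → take DB $136,462. Book value $191,049.
Year 2: DB = ⌊$191,049 × 125%/3⌋ = $79,603; SL = ⌊$165,749/2⌋ = $82,874 → take SL $82,874. Book value $108,175.
Year 3 (final): $108,175 − $25,300 = $82,875. Book value $25,300.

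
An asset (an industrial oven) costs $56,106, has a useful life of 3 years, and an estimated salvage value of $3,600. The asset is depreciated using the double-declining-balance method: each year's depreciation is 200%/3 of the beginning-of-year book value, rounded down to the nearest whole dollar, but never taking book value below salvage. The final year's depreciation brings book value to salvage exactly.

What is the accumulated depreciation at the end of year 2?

$49,872

Depreciable base = $56,106 − $3,600 = $52,506.
Year 1: ⌊$56,106 × 200%/3⌋ = $37,404. Book value $18,702.
Year 2: ⌊$18,702 × 200%/3⌋ = $12,468. Book value $6,234.
Accumulated through year 2 = $56,106 − $6,234 = $49,872.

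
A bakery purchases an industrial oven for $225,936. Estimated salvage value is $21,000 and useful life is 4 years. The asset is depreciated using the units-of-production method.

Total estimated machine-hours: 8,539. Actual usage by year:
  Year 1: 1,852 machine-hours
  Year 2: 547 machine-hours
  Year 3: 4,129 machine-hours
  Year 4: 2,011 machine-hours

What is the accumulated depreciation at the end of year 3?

Depreciable base = $225,936 − $21,000 = $204,936.
Rate = $204,936 / 8,539 machine-hours = $24 per machine-hour.
Year 1: 1,852 × $24 = $44,448. Book value $181,488.
Year 2: 547 × $24 = $13,128. Book value $168,360.
Year 3: 4,129 × $24 = $99,096. Book value $69,264.
Accumulated through year 3 = $225,936 − $69,264 = $156,672.

$156,672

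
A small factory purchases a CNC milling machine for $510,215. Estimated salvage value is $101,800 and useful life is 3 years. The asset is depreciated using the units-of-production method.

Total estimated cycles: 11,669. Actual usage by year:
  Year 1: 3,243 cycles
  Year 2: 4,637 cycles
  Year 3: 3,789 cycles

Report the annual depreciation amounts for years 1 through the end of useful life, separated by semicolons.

Depreciable base = $510,215 − $101,800 = $408,415.
Rate = $408,415 / 11,669 cycles = $35 per cycle.
Year 1: 3,243 × $35 = $113,505. Book value $396,710.
Year 2: 4,637 × $35 = $162,295. Book value $234,415.
Year 3: 3,789 × $35 = $132,615. Book value $101,800.

$113,505; $162,295; $132,615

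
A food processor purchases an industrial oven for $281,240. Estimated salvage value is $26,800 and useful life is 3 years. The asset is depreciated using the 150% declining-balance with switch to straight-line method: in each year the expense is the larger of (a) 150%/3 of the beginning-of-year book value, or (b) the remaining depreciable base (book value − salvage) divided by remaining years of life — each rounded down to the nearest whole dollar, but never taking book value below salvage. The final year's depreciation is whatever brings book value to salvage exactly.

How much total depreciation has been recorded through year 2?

Depreciable base = $281,240 − $26,800 = $254,440.
Year 1: DB = ⌊$281,240 × 150%/3⌋ = $140,620; SL = ⌊$254,440/3⌋ = $84,813 → take DB $140,620. Book value $140,620.
Year 2: DB = ⌊$140,620 × 150%/3⌋ = $70,310; SL = ⌊$113,820/2⌋ = $56,910 → take DB $70,310. Book value $70,310.
Accumulated through year 2 = $281,240 − $70,310 = $210,930.

$210,930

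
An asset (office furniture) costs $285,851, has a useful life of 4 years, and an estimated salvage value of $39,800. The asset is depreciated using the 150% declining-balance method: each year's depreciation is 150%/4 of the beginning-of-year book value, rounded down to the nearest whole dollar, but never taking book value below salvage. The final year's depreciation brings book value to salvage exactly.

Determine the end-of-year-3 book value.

Depreciable base = $285,851 − $39,800 = $246,051.
Year 1: ⌊$285,851 × 150%/4⌋ = $107,194. Book value $178,657.
Year 2: ⌊$178,657 × 150%/4⌋ = $66,996. Book value $111,661.
Year 3: ⌊$111,661 × 150%/4⌋ = $41,872. Book value $69,789.

$69,789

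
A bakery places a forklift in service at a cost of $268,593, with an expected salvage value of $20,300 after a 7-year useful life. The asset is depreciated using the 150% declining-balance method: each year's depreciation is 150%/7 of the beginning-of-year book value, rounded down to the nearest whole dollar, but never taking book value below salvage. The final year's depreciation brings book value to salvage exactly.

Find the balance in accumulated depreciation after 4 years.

Depreciable base = $268,593 − $20,300 = $248,293.
Year 1: ⌊$268,593 × 150%/7⌋ = $57,555. Book value $211,038.
Year 2: ⌊$211,038 × 150%/7⌋ = $45,222. Book value $165,816.
Year 3: ⌊$165,816 × 150%/7⌋ = $35,532. Book value $130,284.
Year 4: ⌊$130,284 × 150%/7⌋ = $27,918. Book value $102,366.
Accumulated through year 4 = $268,593 − $102,366 = $166,227.

$166,227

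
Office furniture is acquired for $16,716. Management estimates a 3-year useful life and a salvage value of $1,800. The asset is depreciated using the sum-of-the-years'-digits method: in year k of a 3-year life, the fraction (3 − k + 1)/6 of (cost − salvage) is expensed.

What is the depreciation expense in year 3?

$2,486

Depreciable base = $16,716 − $1,800 = $14,916.
Sum of the years' digits = 3+2+1 = 6.
Year 1: $14,916 × 3/6 = $7,458. Book value $9,258.
Year 2: $14,916 × 2/6 = $4,972. Book value $4,286.
Year 3: $14,916 × 1/6 = $2,486. Book value $1,800.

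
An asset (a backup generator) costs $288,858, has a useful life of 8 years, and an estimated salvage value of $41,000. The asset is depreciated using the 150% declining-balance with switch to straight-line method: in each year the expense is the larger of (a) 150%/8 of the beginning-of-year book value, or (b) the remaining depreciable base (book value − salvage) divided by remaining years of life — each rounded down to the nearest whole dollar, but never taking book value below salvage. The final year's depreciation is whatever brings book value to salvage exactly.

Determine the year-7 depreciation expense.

Depreciable base = $288,858 − $41,000 = $247,858.
Year 1: DB = ⌊$288,858 × 150%/8⌋ = $54,160; SL = ⌊$247,858/8⌋ = $30,982 → take DB $54,160. Book value $234,698.
Year 2: DB = ⌊$234,698 × 150%/8⌋ = $44,005; SL = ⌊$193,698/7⌋ = $27,671 → take DB $44,005. Book value $190,693.
Year 3: DB = ⌊$190,693 × 150%/8⌋ = $35,754; SL = ⌊$149,693/6⌋ = $24,948 → take DB $35,754. Book value $154,939.
Year 4: DB = ⌊$154,939 × 150%/8⌋ = $29,051; SL = ⌊$113,939/5⌋ = $22,787 → take DB $29,051. Book value $125,888.
Year 5: DB = ⌊$125,888 × 150%/8⌋ = $23,604; SL = ⌊$84,888/4⌋ = $21,222 → take DB $23,604. Book value $102,284.
Year 6: DB = ⌊$102,284 × 150%/8⌋ = $19,178; SL = ⌊$61,284/3⌋ = $20,428 → take SL $20,428. Book value $81,856.
Year 7: DB = ⌊$81,856 × 150%/8⌋ = $15,348; SL = ⌊$40,856/2⌋ = $20,428 → take SL $20,428. Book value $61,428.

$20,428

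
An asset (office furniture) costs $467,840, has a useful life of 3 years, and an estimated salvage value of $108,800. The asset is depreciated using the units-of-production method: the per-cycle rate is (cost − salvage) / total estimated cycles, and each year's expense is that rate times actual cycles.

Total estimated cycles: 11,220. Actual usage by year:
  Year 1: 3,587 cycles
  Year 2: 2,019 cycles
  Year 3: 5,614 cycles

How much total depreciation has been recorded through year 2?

$179,392

Depreciable base = $467,840 − $108,800 = $359,040.
Rate = $359,040 / 11,220 cycles = $32 per cycle.
Year 1: 3,587 × $32 = $114,784. Book value $353,056.
Year 2: 2,019 × $32 = $64,608. Book value $288,448.
Accumulated through year 2 = $467,840 − $288,448 = $179,392.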